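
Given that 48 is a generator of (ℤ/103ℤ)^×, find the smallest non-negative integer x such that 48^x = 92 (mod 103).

38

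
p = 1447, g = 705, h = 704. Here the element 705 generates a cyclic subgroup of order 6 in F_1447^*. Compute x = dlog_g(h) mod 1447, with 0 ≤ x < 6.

Successive powers of 705 modulo 1447:
  705^0=1  705^1=705  705^2=704
So 705^2 ≡ 704 (mod 1447), giving x = 2.

2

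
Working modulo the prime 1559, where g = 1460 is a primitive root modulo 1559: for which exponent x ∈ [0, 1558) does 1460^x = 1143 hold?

473

Baby-step giant-step with m = ceil(sqrt(1558)) = 40.
Baby table (1460^j mod 1559 for j=0..39):
  0:1  1:1460  2:447  3:958  4:257  5:1060  6:1072  7:1443
  8:571  9:1154  10:1120  11:1368  12:201  13:368  14:984  15:801
  16:210  17:1036  18:330  19:69  20:964  21:1222  22:624  23:584
  24:1426  25:695  26:1350  27:424  28:117  29:889  30:852  31:1397
  32:448  33:859  34:704  35:459  36:1329  37:944  38:84  39:1038
Giant step factor: 1460^(-40) ≡ 437 (mod 1559).
Scan 1143·437^i mod 1559 for i = 0, 1, …:
  i=0: 1143   i=1: 611   i=2: 418   i=3: 263
  i=4: 1124   i=5: 103   i=6: 1359   i=7: 1463
  i=8: 141   i=9: 816   i=10: 1140   i=11: 859
Match at i=11, j=33: x = 11·40 + 33 = 473.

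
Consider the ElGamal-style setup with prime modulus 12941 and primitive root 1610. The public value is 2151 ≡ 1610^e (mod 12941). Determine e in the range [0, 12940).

Baby-step giant-step with m = ceil(sqrt(12940)) = 114.
Baby table (1610^j mod 12941 for j=0..113):
  0:1  1:1610  2:3900  3:2615  4:4325  5:992  6:5377  7:12382
  8:5880  9:6929  10:548  11:2292  12:1935  13:9510  14:1897  15:94
  16:8989  17:4252  18:12872  19:5379  20:2661  21:739  22:12159  23:9198
  24:4276  25:12689  26:8392  27:716  28:1011  29:10085  30:8836  31:3801
  32:11458  33:6455  34:927  35:4255  36:4761  37:4138  38:10506  39:773
  40:2194  41:12388  42:2599  43:4447  44:3297  45:2360  46:7887  47:2949
  48:11484  49:9492  50:11740  51:7540  52:742  53:4048  54:7957  55:12121
  56:12723  57:11368  58:3906  59:12275  60:1843  61:3741  62:5445  63:5393
  64:12260  65:3575  66:9946  67:5043  68:5223  69:10321  70:566  71:5390
  72:7430  73:4816  74:2101  75:5009  76:2247  77:7131  78:2243  79:691
  80:12525  81:3172  82:8166  83:12145  84:12540  85:1440  86:1961  87:12547
  88:12710  89:3379  90:4970  91:4162  92:10323  93:3786  94:249  95:12660
  96:525  97:4085  98:2822  99:1129  100:5950  101:3160  102:1787  103:4168
  104:7042  105:1304  106:2998  107:12728  108:6477  109:10465  110:12409  111:10527
  112:8701  113:6448
Giant step factor: 1610^(-114) ≡ 12677 (mod 12941).
Scan 2151·12677^i mod 12941 for i = 0, 1, …:
  i=0: 2151   i=1: 1540   i=2: 7552   i=3: 12127
  i=4: 7840   i=5: 800   i=6: 8797   i=7: 6972
  i=8: 9955   i=9: 11844     …   i=17: 1210
  i=18: 4085
Match at i=18, j=97: e = 18·114 + 97 = 2149.

2149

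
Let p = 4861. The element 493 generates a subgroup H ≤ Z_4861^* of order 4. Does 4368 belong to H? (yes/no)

4368 ∈ ⟨493⟩ iff 4368^4 ≡ 1 (mod 4861), since |⟨493⟩| = 4.
4368^4 mod 4861 = 1.
Since 1 = 1, 4368 lies in the subgroup.

yes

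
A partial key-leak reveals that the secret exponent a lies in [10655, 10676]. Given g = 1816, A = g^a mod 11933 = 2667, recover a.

Compute 1816^10655 mod 11933 = 1615, then multiply by 1816 repeatedly:
  1816^10655=1615  1816^10656=9255  1816^10657=5416  1816^10658=2664  1816^10659=4959
  1816^10660=8062  1816^10661=10734  1816^10662=6355  1816^10663=1469  1816^10664=6645
  1816^10665=3057  1816^10666=2667
Found 2667 at exponent 10666.

10666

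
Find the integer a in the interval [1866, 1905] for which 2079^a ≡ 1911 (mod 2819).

1869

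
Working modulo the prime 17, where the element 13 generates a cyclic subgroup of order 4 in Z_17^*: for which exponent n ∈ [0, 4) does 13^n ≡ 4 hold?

Successive powers of 13 modulo 17:
  13^0=1  13^1=13  13^2=16  13^3=4
So 13^3 ≡ 4 (mod 17), giving n = 3.

3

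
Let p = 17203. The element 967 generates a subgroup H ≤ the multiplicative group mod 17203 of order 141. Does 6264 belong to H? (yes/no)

yes

6264 ∈ ⟨967⟩ iff 6264^141 ≡ 1 (mod 17203), since |⟨967⟩| = 141.
6264^141 mod 17203 = 1.
Since 1 = 1, 6264 lies in the subgroup.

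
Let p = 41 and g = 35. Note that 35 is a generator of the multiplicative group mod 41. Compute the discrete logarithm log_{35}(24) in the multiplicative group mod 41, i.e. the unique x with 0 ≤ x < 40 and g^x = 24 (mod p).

Successive powers of 35 modulo 41:
  35^0=1  35^1=35  35^2=36  35^3=30  35^4=25  35^5=14
  35^6=39  35^7=12  35^8=10  35^9=22  35^10=32  35^11=13
  35^12=4  35^13=17  35^14=21  35^15=38  35^16=18  35^17=15
  35^18=33  35^19=7  35^20=40  35^21=6  35^22=5  35^23=11
  35^24=16  35^25=27  35^26=2  35^27=29  35^28=31  35^29=19
  35^30=9  35^31=28  35^32=37  35^33=24
So 35^33 ≡ 24 (mod 41), giving x = 33.

33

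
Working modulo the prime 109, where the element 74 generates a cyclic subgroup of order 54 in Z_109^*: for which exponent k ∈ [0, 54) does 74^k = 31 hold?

49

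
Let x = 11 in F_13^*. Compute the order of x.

12

The order of 11 must divide p − 1 = 12 = 2^2 · 3.
Divisors: 1, 2, 3, 4, 6, 12.
Check each in increasing order: 11^1 ≡ 11;  11^2 ≡ 4;  11^3 ≡ 5;  11^4 ≡ 3;  11^6 ≡ 12;  11^12 ≡ 1.
Smallest exponent giving 1 is 12.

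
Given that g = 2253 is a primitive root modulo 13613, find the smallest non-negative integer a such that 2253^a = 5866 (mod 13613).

Baby-step giant-step with m = ceil(sqrt(13612)) = 117.
Baby table (2253^j mod 13613 for j=0..116):
  0:1  1:2253  2:11973  3:7816  4:7839  5:5206  6:8325  7:11124
  8:839  9:11673  10:12566  11:9771  12:1842  13:11674  14:1206  15:8131
  16:9658  17:5900  18:6412  19:2843  20:7169  21:6739  22:4472  23:1796
  24:3327  25:8581  26:2533  27:3002  28:11458  29:4626  30:8433  31:9414
  32:688  33:11795  34:1559  35:273  36:2484  37:1509  38:10140  39:2806
  40:5486  41:12967  42:1153  43:11239  44:1287  45:42  46:12948  47:12798
  48:1560  49:2526  50:844  51:9325  52:4366  53:8012  54:198  55:10478
  56:1992  57:9299  58:240  59:9813  60:1177  61:10859  62:2766  63:10657
  64:10502  65:1612  66:10778  67:10855  68:7367  69:3604  70:6464  71:11095
  72:3567  73:4781  74:3710  75:248  76:611  77:1670  78:5322  79:11026
  80:11466  81:9037  82:8926  83:3877  84:8948  85:12604  86:94  87:7587
  88:9196  89:13215  90:1764  91:12909  92:6609  93:11068  94:10801  95:8222
  96:10486  97:6403  98:9792  99:8316  100:4460  101:1986  102:9394  103:10080
  104:3756  105:8595  106:6849  107:7268  108:11978  109:5468  110:13252  111:3447
  112:6681  113:9928  114:1625  115:12841  116:3148
Giant step factor: 2253^(-117) ≡ 2876 (mod 13613).
Scan 5866·2876^i mod 13613 for i = 0, 1, …:
  i=0: 5866   i=1: 4109   i=2: 1400   i=3: 10565
  i=4: 724   i=5: 13048   i=6: 8620   i=7: 1847
  i=8: 2902   i=9: 1383     …   i=104: 2982
  i=105: 42
Match at i=105, j=45: a = 105·117 + 45 = 12330.

12330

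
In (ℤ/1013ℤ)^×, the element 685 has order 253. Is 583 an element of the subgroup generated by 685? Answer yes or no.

583 ∈ ⟨685⟩ iff 583^253 ≡ 1 (mod 1013), since |⟨685⟩| = 253.
583^253 mod 1013 = 1.
Since 1 = 1, 583 lies in the subgroup.

yes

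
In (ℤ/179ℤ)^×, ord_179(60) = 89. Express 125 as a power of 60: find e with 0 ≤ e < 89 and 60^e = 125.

11

Baby-step giant-step with m = ceil(sqrt(89)) = 10.
Baby table (60^j mod 179 for j=0..9):
  0:1  1:60  2:20  3:126  4:42  5:14  6:124  7:101
  8:153  9:51
Giant step factor: 60^(-10) ≡ 158 (mod 179).
Scan 125·158^i mod 179 for i = 0, 1, …:
  i=0: 125   i=1: 60
Match at i=1, j=1: e = 1·10 + 1 = 11.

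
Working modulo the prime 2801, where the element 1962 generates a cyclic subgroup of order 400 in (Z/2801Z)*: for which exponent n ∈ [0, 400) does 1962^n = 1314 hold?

232

Baby-step giant-step with m = ceil(sqrt(400)) = 20.
Baby table (1962^j mod 2801 for j=0..19):
  0:1  1:1962  2:870  3:1131  4:630  5:819  6:1905  7:1076
  8:1959  9:586  10:1322  11:38  12:1730  13:2249  14:963  15:1532
  16:311  17:2365  18:1674  19:1616
Giant step factor: 1962^(-20) ≡ 20 (mod 2801).
Scan 1314·20^i mod 2801 for i = 0, 1, …:
  i=0: 1314   i=1: 1071   i=2: 1813   i=3: 2648
  i=4: 2542   i=5: 422   i=6: 37   i=7: 740
  i=8: 795   i=9: 1895   i=10: 1487   i=11: 1730
Match at i=11, j=12: n = 11·20 + 12 = 232.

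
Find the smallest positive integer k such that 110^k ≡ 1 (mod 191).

The order of 110 must divide p − 1 = 190 = 2 · 5 · 19.
Divisors: 1, 2, 5, 10, 19, 38, 95, 190.
Check each in increasing order: 110^1 ≡ 110;  110^2 ≡ 67;  110^5 ≡ 55;  110^10 ≡ 160;  110^19 ≡ 7;  110^38 ≡ 49;  110^95 ≡ 190;  110^190 ≡ 1.
Smallest exponent giving 1 is 190.

190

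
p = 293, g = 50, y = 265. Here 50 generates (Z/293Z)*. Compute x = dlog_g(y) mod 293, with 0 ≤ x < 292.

Baby-step giant-step with m = ceil(sqrt(292)) = 18.
Baby table (50^j mod 293 for j=0..17):
  0:1  1:50  2:156  3:182  4:17  5:264  6:15  7:164
  8:289  9:93  10:255  11:151  12:225  13:116  14:233  15:223
  16:16  17:214
Giant step factor: 50^(-18) ≡ 160 (mod 293).
Scan 265·160^i mod 293 for i = 0, 1, …:
  i=0: 265   i=1: 208   i=2: 171   i=3: 111
  i=4: 180   i=5: 86   i=6: 282   i=7: 291
  i=8: 266   i=9: 75   i=10: 280   i=11: 264
Match at i=11, j=5: x = 11·18 + 5 = 203.

203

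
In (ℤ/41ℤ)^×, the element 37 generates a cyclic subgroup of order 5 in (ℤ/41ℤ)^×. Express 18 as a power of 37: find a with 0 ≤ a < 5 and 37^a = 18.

3

Successive powers of 37 modulo 41:
  37^0=1  37^1=37  37^2=16  37^3=18
So 37^3 ≡ 18 (mod 41), giving a = 3.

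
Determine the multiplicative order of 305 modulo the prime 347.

346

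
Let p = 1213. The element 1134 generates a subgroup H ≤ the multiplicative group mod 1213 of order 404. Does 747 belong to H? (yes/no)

747 ∈ ⟨1134⟩ iff 747^404 ≡ 1 (mod 1213), since |⟨1134⟩| = 404.
747^404 mod 1213 = 217.
Since 217 ≠ 1, 747 does not lie in the subgroup.

no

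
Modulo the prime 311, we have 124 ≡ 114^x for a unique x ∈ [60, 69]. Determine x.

Compute 114^60 mod 311 = 113, then multiply by 114 repeatedly:
  114^60=113  114^61=131  114^62=6  114^63=62  114^64=226
  114^65=262  114^66=12  114^67=124
Found 124 at exponent 67.

67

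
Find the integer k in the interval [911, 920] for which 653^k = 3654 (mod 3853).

Compute 653^911 mod 3853 = 3486, then multiply by 653 repeatedly:
  653^911=3486  653^912=3088  653^913=1345  653^914=3654
Found 3654 at exponent 914.

914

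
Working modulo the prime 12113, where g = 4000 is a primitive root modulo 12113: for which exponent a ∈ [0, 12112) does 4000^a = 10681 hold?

975

Baby-step giant-step with m = ceil(sqrt(12112)) = 111.
Baby table (4000^j mod 12113 for j=0..110):
  0:1  1:4000  2:10840  3:7573  4:9500  5:1519  6:7387  7:4393
  8:8150  9:3917  10:5891  11:4215  12:10817  13:364  14:2440  15:9035
  16:6921  17:5795  18:7831  19:11895  20:136  21:11028  22:8567  23:323
  24:8022  25:663  26:11366  27:3911  28:6117  29:11853  30:1718  31:3929
  32:5439  33:1052  34:4789  35:5347  36:8555  37:775  38:11185  39:6691
  40:6383  41:9909  42:2264  43:7589  44:822  45:5377  46:7425  47:11037
  48:8228  49:979  50:3501  51:1372  52:811  53:9829  54:9315  55:412
  56:632  57:8496  58:7035  59:1501  60:8065  61:3081  62:5079  63:2499
  64:2775  65:4492  66:4421  67:11133  68:4612  69:12014  70:3729  71:4897
  72:1279  73:4314  74:7088  75:7580  76:1161  77:4721  78:11946  79:10328
  80:6670  81:7174  82:303  83:700  84:1897  85:5262  86:7719  87:12076
  88:9469  89:10762  90:10511  91:11890  92:4362  93:5280  94:7041  95:1275
  96:427  97:67  98:1514  99:11613  100:10758  101:6624  102:4869  103:10409
  104:3619  105:965  106:8066  107:7081  108:3806  109:10072  110:162
Giant step factor: 4000^(-111) ≡ 9717 (mod 12113).
Scan 10681·9717^i mod 12113 for i = 0, 1, …:
  i=0: 10681   i=1: 3093   i=2: 2328   i=3: 6205
  i=4: 7584   i=5: 10349   i=6: 11220   i=7: 7740
  i=8: 12076
Match at i=8, j=87: a = 8·111 + 87 = 975.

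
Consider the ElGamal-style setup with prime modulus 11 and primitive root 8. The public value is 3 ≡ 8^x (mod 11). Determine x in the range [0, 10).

6

Successive powers of 8 modulo 11:
  8^0=1  8^1=8  8^2=9  8^3=6  8^4=4  8^5=10
  8^6=3
So 8^6 ≡ 3 (mod 11), giving x = 6.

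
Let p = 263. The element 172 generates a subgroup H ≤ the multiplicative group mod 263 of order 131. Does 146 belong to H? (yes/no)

146 ∈ ⟨172⟩ iff 146^131 ≡ 1 (mod 263), since |⟨172⟩| = 131.
146^131 mod 263 = 262.
Since 262 ≠ 1, 146 does not lie in the subgroup.

no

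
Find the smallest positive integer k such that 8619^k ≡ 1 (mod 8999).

The order of 8619 must divide p − 1 = 8998 = 2 · 11 · 409.
Divisors: 1, 2, 11, 22, 409, 818, 4499, 8998.
Check each in increasing order: 8619^1 ≡ 8619;  8619^2 ≡ 416;  8619^11 ≡ 685;  8619^22 ≡ 1277;  8619^409 ≡ 8998;  8619^818 ≡ 1.
Smallest exponent giving 1 is 818.

818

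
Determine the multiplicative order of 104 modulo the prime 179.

178

The order of 104 must divide p − 1 = 178 = 2 · 89.
Divisors: 1, 2, 89, 178.
Check each in increasing order: 104^1 ≡ 104;  104^2 ≡ 76;  104^89 ≡ 178;  104^178 ≡ 1.
Smallest exponent giving 1 is 178.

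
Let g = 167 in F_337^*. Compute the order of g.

168

The order of 167 must divide p − 1 = 336 = 2^4 · 3 · 7.
Divisors: 1, 2, 3, 4, 6, 7, 8, 12, 14, 16, 21, 24, 28, 42, 48, 56, 84, 112, 168, 336.
Check each in increasing order: 167^1 ≡ 167;  167^2 ≡ 255;  167^3 ≡ 123;  167^4 ≡ 321;  167^6 ≡ 301;  167^7 ≡ 54;  167^8 ≡ 256;  167^12 ≡ 285;  167^14 ≡ 220;  167^16 ≡ 158;  167^21 ≡ 85;  167^24 ≡ 8;  167^28 ≡ 209;  167^42 ≡ 148;  167^48 ≡ 64;  167^56 ≡ 208;  167^84 ≡ 336;  167^112 ≡ 128;  167^168 ≡ 1.
Smallest exponent giving 1 is 168.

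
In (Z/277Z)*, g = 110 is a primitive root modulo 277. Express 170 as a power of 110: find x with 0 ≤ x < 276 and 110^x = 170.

Baby-step giant-step with m = ceil(sqrt(276)) = 17.
Baby table (110^j mod 277 for j=0..16):
  0:1  1:110  2:189  3:15  4:265  5:65  6:225  7:97
  8:144  9:51  10:70  11:221  12:211  13:219  14:268  15:118
  16:238
Giant step factor: 110^(-17) ≡ 119 (mod 277).
Scan 170·119^i mod 277 for i = 0, 1, …:
  i=0: 170   i=1: 9   i=2: 240   i=3: 29
  i=4: 127   i=5: 155   i=6: 163   i=7: 7
  i=8: 2   i=9: 238
Match at i=9, j=16: x = 9·17 + 16 = 169.

169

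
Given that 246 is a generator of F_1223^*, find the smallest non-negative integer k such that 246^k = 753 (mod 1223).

821

Baby-step giant-step with m = ceil(sqrt(1222)) = 35.
Baby table (246^j mod 1223 for j=0..34):
  0:1  1:246  2:589  3:580  4:812  5:403  6:75  7:105
  8:147  9:695  10:973  11:873  12:733  13:537  14:18  15:759
  16:818  17:656  18:1163  19:1139  20:127  21:667  22:200  23:280
  24:392  25:1038  26:964  27:1105  28:324  29:209  30:48  31:801
  32:143  33:934  34:1063
Giant step factor: 246^(-35) ≡ 475 (mod 1223).
Scan 753·475^i mod 1223 for i = 0, 1, …:
  i=0: 753   i=1: 559   i=2: 134   i=3: 54
  i=4: 1190   i=5: 224   i=6: 1222   i=7: 748
  i=8: 630   i=9: 838     …   i=22: 218
  i=23: 818
Match at i=23, j=16: k = 23·35 + 16 = 821.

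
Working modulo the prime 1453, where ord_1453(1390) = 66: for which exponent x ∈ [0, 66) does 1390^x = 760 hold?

Successive powers of 1390 modulo 1453:
  1390^0=1  1390^1=1390  1390^2=1063  1390^3=1322  1390^4=988  1390^5=235
  1390^6=1178  1390^7=1342  1390^8=1181  1390^9=1153  1390^10=11  1390^11=760
So 1390^11 ≡ 760 (mod 1453), giving x = 11.

11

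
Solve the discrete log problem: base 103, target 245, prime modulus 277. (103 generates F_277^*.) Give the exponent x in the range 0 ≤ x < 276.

Baby-step giant-step with m = ceil(sqrt(276)) = 17.
Baby table (103^j mod 277 for j=0..16):
  0:1  1:103  2:83  3:239  4:241  5:170  6:59  7:260
  8:188  9:251  10:92  11:58  12:157  13:105  14:12  15:128
  16:165
Giant step factor: 103^(-17) ≡ 212 (mod 277).
Scan 245·212^i mod 277 for i = 0, 1, …:
  i=0: 245   i=1: 141   i=2: 253   i=3: 175
  i=4: 259   i=5: 62   i=6: 125   i=7: 185
  i=8: 163   i=9: 208     …   i=14: 151
  i=15: 157
Match at i=15, j=12: x = 15·17 + 12 = 267.

267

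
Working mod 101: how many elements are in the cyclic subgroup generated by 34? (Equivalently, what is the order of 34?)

100

The order of 34 must divide p − 1 = 100 = 2^2 · 5^2.
Divisors: 1, 2, 4, 5, 10, 20, 25, 50, 100.
Check each in increasing order: 34^1 ≡ 34;  34^2 ≡ 45;  34^4 ≡ 5;  34^5 ≡ 69;  34^10 ≡ 14;  34^20 ≡ 95;  34^25 ≡ 91;  34^50 ≡ 100;  34^100 ≡ 1.
Smallest exponent giving 1 is 100.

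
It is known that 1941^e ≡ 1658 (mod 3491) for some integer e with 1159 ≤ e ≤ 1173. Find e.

1162

Compute 1941^1159 mod 3491 = 3303, then multiply by 1941 repeatedly:
  1941^1159=3303  1941^1160=1647  1941^1161=2562  1941^1162=1658
Found 1658 at exponent 1162.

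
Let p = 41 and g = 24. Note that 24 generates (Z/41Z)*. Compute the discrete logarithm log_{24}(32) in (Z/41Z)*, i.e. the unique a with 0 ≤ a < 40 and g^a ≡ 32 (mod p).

10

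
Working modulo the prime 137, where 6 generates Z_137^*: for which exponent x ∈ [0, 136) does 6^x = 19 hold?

Baby-step giant-step with m = ceil(sqrt(136)) = 12.
Baby table (6^j mod 137 for j=0..11):
  0:1  1:6  2:36  3:79  4:63  5:104  6:76  7:45
  8:133  9:113  10:130  11:95
Giant step factor: 6^(-12) ≡ 81 (mod 137).
Scan 19·81^i mod 137 for i = 0, 1, …:
  i=0: 19   i=1: 32   i=2: 126   i=3: 68
  i=4: 28   i=5: 76
Match at i=5, j=6: x = 5·12 + 6 = 66.

66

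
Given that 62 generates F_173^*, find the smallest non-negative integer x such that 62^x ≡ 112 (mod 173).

Baby-step giant-step with m = ceil(sqrt(172)) = 14.
Baby table (62^j mod 173 for j=0..13):
  0:1  1:62  2:38  3:107  4:60  5:87  6:31  7:19
  8:140  9:30  10:130  11:102  12:96  13:70
Giant step factor: 62^(-14) ≡ 150 (mod 173).
Scan 112·150^i mod 173 for i = 0, 1, …:
  i=0: 112   i=1: 19
Match at i=1, j=7: x = 1·14 + 7 = 21.

21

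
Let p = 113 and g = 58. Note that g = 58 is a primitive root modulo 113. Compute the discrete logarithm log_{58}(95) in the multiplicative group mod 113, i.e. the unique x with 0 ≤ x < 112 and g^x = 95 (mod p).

Successive powers of 58 modulo 113:
  58^0=1  58^1=58  58^2=87  58^3=74  58^4=111  58^5=110
  58^6=52  58^7=78  58^8=4  58^9=6  58^10=9  58^11=70
  58^12=105  58^13=101  58^14=95
So 58^14 ≡ 95 (mod 113), giving x = 14.

14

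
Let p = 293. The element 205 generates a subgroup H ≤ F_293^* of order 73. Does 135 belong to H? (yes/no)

135 ∈ ⟨205⟩ iff 135^73 ≡ 1 (mod 293), since |⟨205⟩| = 73.
135^73 mod 293 = 1.
Since 1 = 1, 135 lies in the subgroup.

yes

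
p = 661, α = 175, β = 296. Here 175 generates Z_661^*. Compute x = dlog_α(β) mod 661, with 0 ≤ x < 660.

Baby-step giant-step with m = ceil(sqrt(660)) = 26.
Baby table (175^j mod 661 for j=0..25):
  0:1  1:175  2:219  3:648  4:369  5:458  6:169  7:491
  8:656  9:447  10:227  11:65  12:138  13:354  14:477  15:189
  16:25  17:409  18:187  19:336  20:632  21:213  22:259  23:377
  24:536  25:599
Giant step factor: 175^(-26) ≡ 234 (mod 661).
Scan 296·234^i mod 661 for i = 0, 1, …:
  i=0: 296   i=1: 520   i=2: 56   i=3: 545
  i=4: 618   i=5: 514   i=6: 635   i=7: 526
  i=8: 138
Match at i=8, j=12: x = 8·26 + 12 = 220.

220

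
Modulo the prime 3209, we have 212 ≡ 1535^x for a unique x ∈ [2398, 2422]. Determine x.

Compute 1535^2398 mod 3209 = 2469, then multiply by 1535 repeatedly:
  1535^2398=2469  1535^2399=86  1535^2400=441  1535^2401=3045  1535^2402=1771
  1535^2403=462  1535^2404=3190  1535^2405=2925  1535^2406=484  1535^2407=1661
  1535^2408=1689  1535^2409=2952  1535^2410=212
Found 212 at exponent 2410.

2410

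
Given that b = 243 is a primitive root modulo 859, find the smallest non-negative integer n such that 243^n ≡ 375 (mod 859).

Baby-step giant-step with m = ceil(sqrt(858)) = 30.
Baby table (243^j mod 859 for j=0..29):
  0:1  1:243  2:637  3:171  4:321  5:693  6:35  7:774
  8:820  9:831  10:68  11:203  12:366  13:461  14:353  15:738
  16:662  17:233  18:784  19:673  20:329  21:60  22:836  23:424
  24:811  25:362  26:348  27:382  28:54  29:237
Giant step factor: 243^(-30) ≡ 746 (mod 859).
Scan 375·746^i mod 859 for i = 0, 1, …:
  i=0: 375   i=1: 575   i=2: 309   i=3: 302
  i=4: 234   i=5: 187   i=6: 344   i=7: 642
  i=8: 469   i=9: 261   i=10: 572   i=11: 648
  i=12: 650   i=13: 424
Match at i=13, j=23: n = 13·30 + 23 = 413.

413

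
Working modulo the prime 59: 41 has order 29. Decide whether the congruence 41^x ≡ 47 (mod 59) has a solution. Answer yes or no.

47 ∈ ⟨41⟩ iff 47^29 ≡ 1 (mod 59), since |⟨41⟩| = 29.
47^29 mod 59 = 58.
Since 58 ≠ 1, 47 does not lie in the subgroup.

no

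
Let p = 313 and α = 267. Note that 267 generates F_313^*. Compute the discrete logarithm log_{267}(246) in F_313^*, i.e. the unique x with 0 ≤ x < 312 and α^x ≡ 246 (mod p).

107

Baby-step giant-step with m = ceil(sqrt(312)) = 18.
Baby table (267^j mod 313 for j=0..17):
  0:1  1:267  2:238  3:7  4:304  5:101  6:49  7:250
  8:81  9:30  10:185  11:254  12:210  13:43  14:213  15:218
  16:301  17:239
Giant step factor: 267^(-18) ≡ 8 (mod 313).
Scan 246·8^i mod 313 for i = 0, 1, …:
  i=0: 246   i=1: 90   i=2: 94   i=3: 126
  i=4: 69   i=5: 239
Match at i=5, j=17: x = 5·18 + 17 = 107.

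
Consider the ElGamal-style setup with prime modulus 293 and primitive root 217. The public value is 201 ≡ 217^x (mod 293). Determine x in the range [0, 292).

237

Baby-step giant-step with m = ceil(sqrt(292)) = 18.
Baby table (217^j mod 293 for j=0..17):
  0:1  1:217  2:209  3:231  4:24  5:227  6:35  7:270
  8:283  9:174  10:254  11:34  12:53  13:74  14:236  15:230
  16:100  17:18
Giant step factor: 217^(-18) ≡ 145 (mod 293).
Scan 201·145^i mod 293 for i = 0, 1, …:
  i=0: 201   i=1: 138   i=2: 86   i=3: 164
  i=4: 47   i=5: 76   i=6: 179   i=7: 171
  i=8: 183   i=9: 165   i=10: 192   i=11: 5
  i=12: 139   i=13: 231
Match at i=13, j=3: x = 13·18 + 3 = 237.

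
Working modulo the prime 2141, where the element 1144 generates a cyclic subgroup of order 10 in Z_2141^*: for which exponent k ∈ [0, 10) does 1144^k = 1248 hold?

Successive powers of 1144 modulo 2141:
  1144^0=1  1144^1=1144  1144^2=585  1144^3=1248
So 1144^3 ≡ 1248 (mod 2141), giving k = 3.

3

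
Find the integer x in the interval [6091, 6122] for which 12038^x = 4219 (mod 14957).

Compute 12038^6091 mod 14957 = 13595, then multiply by 12038 repeatedly:
  12038^6091=13595  12038^6092=12073  12038^6093=12562  12038^6094=6086  12038^6095=3882
  12038^6096=5848  12038^6097=10582  12038^6098=12304  12038^6099=11338  12038^6100=4219
Found 4219 at exponent 6100.

6100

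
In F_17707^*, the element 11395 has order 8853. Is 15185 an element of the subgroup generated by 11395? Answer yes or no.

15185 ∈ ⟨11395⟩ iff 15185^8853 ≡ 1 (mod 17707), since |⟨11395⟩| = 8853.
15185^8853 mod 17707 = 1.
Since 1 = 1, 15185 lies in the subgroup.

yes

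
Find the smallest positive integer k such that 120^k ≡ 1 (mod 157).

78

The order of 120 must divide p − 1 = 156 = 2^2 · 3 · 13.
Divisors: 1, 2, 3, 4, 6, 12, 13, 26, 39, 52, 78, 156.
Check each in increasing order: 120^1 ≡ 120;  120^2 ≡ 113;  120^3 ≡ 58;  120^4 ≡ 52;  120^6 ≡ 67;  120^12 ≡ 93;  120^13 ≡ 13;  120^26 ≡ 12;  120^39 ≡ 156;  120^52 ≡ 144;  120^78 ≡ 1.
Smallest exponent giving 1 is 78.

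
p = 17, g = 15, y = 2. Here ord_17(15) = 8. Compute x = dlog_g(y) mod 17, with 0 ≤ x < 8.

5

Successive powers of 15 modulo 17:
  15^0=1  15^1=15  15^2=4  15^3=9  15^4=16  15^5=2
So 15^5 ≡ 2 (mod 17), giving x = 5.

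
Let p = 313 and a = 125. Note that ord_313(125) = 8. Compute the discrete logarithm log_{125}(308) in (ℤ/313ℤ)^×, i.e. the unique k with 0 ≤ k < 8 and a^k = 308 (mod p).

Successive powers of 125 modulo 313:
  125^0=1  125^1=125  125^2=288  125^3=5  125^4=312  125^5=188
  125^6=25  125^7=308
So 125^7 ≡ 308 (mod 313), giving k = 7.

7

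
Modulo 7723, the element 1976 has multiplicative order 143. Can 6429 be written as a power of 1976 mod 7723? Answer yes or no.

yes

6429 ∈ ⟨1976⟩ iff 6429^143 ≡ 1 (mod 7723), since |⟨1976⟩| = 143.
6429^143 mod 7723 = 1.
Since 1 = 1, 6429 lies in the subgroup.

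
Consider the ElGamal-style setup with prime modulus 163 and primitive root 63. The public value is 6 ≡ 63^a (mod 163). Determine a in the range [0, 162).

Baby-step giant-step with m = ceil(sqrt(162)) = 13.
Baby table (63^j mod 163 for j=0..12):
  0:1  1:63  2:57  3:5  4:152  5:122  6:25  7:108
  8:121  9:125  10:51  11:116  12:136
Giant step factor: 63^(-13) ≡ 101 (mod 163).
Scan 6·101^i mod 163 for i = 0, 1, …:
  i=0: 6   i=1: 117   i=2: 81   i=3: 31
  i=4: 34   i=5: 11   i=6: 133   i=7: 67
  i=8: 84   i=9: 8   i=10: 156   i=11: 108
Match at i=11, j=7: a = 11·13 + 7 = 150.

150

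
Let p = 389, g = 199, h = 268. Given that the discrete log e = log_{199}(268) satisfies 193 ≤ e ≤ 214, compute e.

Compute 199^193 mod 389 = 43, then multiply by 199 repeatedly:
  199^193=43  199^194=388  199^195=190  199^196=77  199^197=152
  199^198=295  199^199=355  199^200=236  199^201=284  199^202=111
  199^203=305  199^204=11  199^205=244  199^206=320  199^207=273
  199^208=256  199^209=374  199^210=127  199^211=377  199^212=335
  199^213=146  199^214=268
Found 268 at exponent 214.

214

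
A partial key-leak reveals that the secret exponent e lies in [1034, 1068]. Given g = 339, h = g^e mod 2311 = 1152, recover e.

Compute 339^1034 mod 2311 = 500, then multiply by 339 repeatedly:
  339^1034=500  339^1035=797  339^1036=2107  339^1037=174  339^1038=1211
  339^1039=1482  339^1040=911  339^1041=1466  339^1042=109  339^1043=2286
  339^1044=769  339^1045=1859  339^1046=1609  339^1047=55  339^1048=157
  339^1049=70  339^1050=620  339^1051=2190  339^1052=579  339^1053=2157
  339^1054=947  339^1055=2115  339^1056=575  339^1057=801  339^1058=1152
Found 1152 at exponent 1058.

1058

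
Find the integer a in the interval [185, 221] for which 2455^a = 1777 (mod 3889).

Compute 2455^185 mod 3889 = 3525, then multiply by 2455 repeatedly:
  2455^185=3525  2455^186=850  2455^187=2246  2455^188=3217  2455^189=3065
  2455^190=3249  2455^191=3845  2455^192=872  2455^193=1810  2455^194=2312
  2455^195=1909  2455^196=350  2455^197=3670  2455^198=2926  2455^199=347
  2455^200=194  2455^201=1812  2455^202=3333  2455^203=59  2455^204=952
  2455^205=3760  2455^206=2203  2455^207=2655  2455^208=61  2455^209=1973
  2455^210=1910  2455^211=2805  2455^212=2745  2455^213=3227  2455^214=392
  2455^215=1777
Found 1777 at exponent 215.

215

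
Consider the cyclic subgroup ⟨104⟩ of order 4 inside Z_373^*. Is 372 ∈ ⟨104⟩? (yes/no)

yes

⟨104⟩ has order 4; its elements mod 373 are {1, 104, 269, 372}.
372 is in this set.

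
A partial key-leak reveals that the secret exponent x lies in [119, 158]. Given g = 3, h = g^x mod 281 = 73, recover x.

125

Compute 3^119 mod 281 = 130, then multiply by 3 repeatedly:
  3^119=130  3^120=109  3^121=46  3^122=138  3^123=133
  3^124=118  3^125=73
Found 73 at exponent 125.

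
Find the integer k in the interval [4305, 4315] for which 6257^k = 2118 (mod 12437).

4308

Compute 6257^4305 mod 12437 = 11242, then multiply by 6257 repeatedly:
  6257^4305=11242  6257^4306=9959  6257^4307=4093  6257^4308=2118
Found 2118 at exponent 4308.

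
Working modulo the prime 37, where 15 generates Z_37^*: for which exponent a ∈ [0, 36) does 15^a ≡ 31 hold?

Successive powers of 15 modulo 37:
  15^0=1  15^1=15  15^2=3  15^3=8  15^4=9  15^5=24
  15^6=27  15^7=35  15^8=7  15^9=31
So 15^9 ≡ 31 (mod 37), giving a = 9.

9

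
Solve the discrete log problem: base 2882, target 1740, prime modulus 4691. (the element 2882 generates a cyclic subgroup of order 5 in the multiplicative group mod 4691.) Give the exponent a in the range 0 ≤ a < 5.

4

Successive powers of 2882 modulo 4691:
  2882^0=1  2882^1=2882  2882^2=2854  2882^3=1905  2882^4=1740
So 2882^4 ≡ 1740 (mod 4691), giving a = 4.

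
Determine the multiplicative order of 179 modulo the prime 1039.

The order of 179 must divide p − 1 = 1038 = 2 · 3 · 173.
Divisors: 1, 2, 3, 6, 173, 346, 519, 1038.
Check each in increasing order: 179^1 ≡ 179;  179^2 ≡ 871;  179^3 ≡ 59;  179^6 ≡ 364;  179^173 ≡ 1038;  179^346 ≡ 1.
Smallest exponent giving 1 is 346.

346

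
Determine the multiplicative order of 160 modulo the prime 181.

The order of 160 must divide p − 1 = 180 = 2^2 · 3^2 · 5.
Divisors: 1, 2, 3, 4, 5, 6, 9, 10, 12, 15, 18, 20, 30, 36, 45, 60, 90, 180.
Check each in increasing order: 160^1 ≡ 160;  160^2 ≡ 79;  160^3 ≡ 151;  160^4 ≡ 87;  160^5 ≡ 164;  160^6 ≡ 176;  160^9 ≡ 150;  160^10 ≡ 108;  160^12 ≡ 25;  160^15 ≡ 155;  160^18 ≡ 56;  160^20 ≡ 80;  160^30 ≡ 133;  160^36 ≡ 59;  160^45 ≡ 162;  160^60 ≡ 132;  160^90 ≡ 180;  160^180 ≡ 1.
Smallest exponent giving 1 is 180.

180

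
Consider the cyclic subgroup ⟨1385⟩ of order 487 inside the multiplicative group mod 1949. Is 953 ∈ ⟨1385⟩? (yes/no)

no

953 ∈ ⟨1385⟩ iff 953^487 ≡ 1 (mod 1949), since |⟨1385⟩| = 487.
953^487 mod 1949 = 589.
Since 589 ≠ 1, 953 does not lie in the subgroup.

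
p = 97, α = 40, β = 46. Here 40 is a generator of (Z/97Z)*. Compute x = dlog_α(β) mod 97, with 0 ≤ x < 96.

Baby-step giant-step with m = ceil(sqrt(96)) = 10.
Baby table (40^j mod 97 for j=0..9):
  0:1  1:40  2:48  3:77  4:73  5:10  6:12  7:92
  8:91  9:51
Giant step factor: 40^(-10) ≡ 65 (mod 97).
Scan 46·65^i mod 97 for i = 0, 1, …:
  i=0: 46   i=1: 80   i=2: 59   i=3: 52
  i=4: 82   i=5: 92
Match at i=5, j=7: x = 5·10 + 7 = 57.

57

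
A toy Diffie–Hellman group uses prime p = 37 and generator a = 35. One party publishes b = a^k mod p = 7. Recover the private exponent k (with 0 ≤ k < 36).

32

Successive powers of 35 modulo 37:
  35^0=1  35^1=35  35^2=4  35^3=29  35^4=16  35^5=5
  35^6=27  35^7=20  35^8=34  35^9=6  35^10=25  35^11=24
  35^12=26  35^13=22  35^14=30  35^15=14  35^16=9  35^17=19
  35^18=36  35^19=2  35^20=33  35^21=8  35^22=21  35^23=32
  35^24=10  35^25=17  35^26=3  35^27=31  35^28=12  35^29=13
  35^30=11  35^31=15  35^32=7
So 35^32 ≡ 7 (mod 37), giving k = 32.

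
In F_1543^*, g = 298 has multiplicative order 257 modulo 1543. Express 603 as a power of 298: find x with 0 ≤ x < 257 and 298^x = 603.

Baby-step giant-step with m = ceil(sqrt(257)) = 17.
Baby table (298^j mod 1543 for j=0..16):
  0:1  1:298  2:853  3:1142  4:856  5:493  6:329  7:833
  8:1354  9:769  10:798  11:182  12:231  13:946  14:1082  15:1492
  16:232
Giant step factor: 298^(-17) ≡ 418 (mod 1543).
Scan 603·418^i mod 1543 for i = 0, 1, …:
  i=0: 603   i=1: 545   i=2: 989   i=3: 1421
  i=4: 1466   i=5: 217   i=6: 1212   i=7: 512
  i=8: 1082
Match at i=8, j=14: x = 8·17 + 14 = 150.

150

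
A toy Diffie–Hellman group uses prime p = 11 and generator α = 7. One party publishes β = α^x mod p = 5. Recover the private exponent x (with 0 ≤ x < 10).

2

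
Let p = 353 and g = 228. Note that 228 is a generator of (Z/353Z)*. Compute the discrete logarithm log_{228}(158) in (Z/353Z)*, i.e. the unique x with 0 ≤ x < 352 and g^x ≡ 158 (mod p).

25

Successive powers of 228 modulo 353:
  228^0=1  228^1=228  228^2=93  228^3=24  228^4=177  228^5=114
  228^6=223  228^7=12  228^8=265  228^9=57  228^10=288  228^11=6
  228^12=309  228^13=205  228^14=144  228^15=3  228^16=331  228^17=279
  228^18=72  228^19=178  228^20=342  228^21=316  228^22=36  228^23=89
  228^24=171  228^25=158
So 228^25 ≡ 158 (mod 353), giving x = 25.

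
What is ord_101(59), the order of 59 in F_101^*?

The order of 59 must divide p − 1 = 100 = 2^2 · 5^2.
Divisors: 1, 2, 4, 5, 10, 20, 25, 50, 100.
Check each in increasing order: 59^1 ≡ 59;  59^2 ≡ 47;  59^4 ≡ 88;  59^5 ≡ 41;  59^10 ≡ 65;  59^20 ≡ 84;  59^25 ≡ 10;  59^50 ≡ 100;  59^100 ≡ 1.
Smallest exponent giving 1 is 100.

100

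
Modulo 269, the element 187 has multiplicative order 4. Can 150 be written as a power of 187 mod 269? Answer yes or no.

no

⟨187⟩ has order 4; its elements mod 269 are {1, 82, 187, 268}.
150 is not in this set.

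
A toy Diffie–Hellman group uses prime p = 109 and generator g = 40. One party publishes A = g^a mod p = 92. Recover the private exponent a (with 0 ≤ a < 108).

57

Baby-step giant-step with m = ceil(sqrt(108)) = 11.
Baby table (40^j mod 109 for j=0..10):
  0:1  1:40  2:74  3:17  4:26  5:59  6:71  7:6
  8:22  9:8  10:102
Giant step factor: 40^(-11) ≡ 58 (mod 109).
Scan 92·58^i mod 109 for i = 0, 1, …:
  i=0: 92   i=1: 104   i=2: 37   i=3: 75
  i=4: 99   i=5: 74
Match at i=5, j=2: a = 5·11 + 2 = 57.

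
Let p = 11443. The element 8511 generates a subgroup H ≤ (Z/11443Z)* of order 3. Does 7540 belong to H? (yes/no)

no

⟨8511⟩ has order 3; its elements mod 11443 are {1, 2931, 8511}.
7540 is not in this set.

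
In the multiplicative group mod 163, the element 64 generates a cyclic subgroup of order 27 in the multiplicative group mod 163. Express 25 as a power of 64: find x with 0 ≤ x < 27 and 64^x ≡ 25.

5

Successive powers of 64 modulo 163:
  64^0=1  64^1=64  64^2=21  64^3=40  64^4=115  64^5=25
So 64^5 ≡ 25 (mod 163), giving x = 5.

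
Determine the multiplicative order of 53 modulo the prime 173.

172

The order of 53 must divide p − 1 = 172 = 2^2 · 43.
Divisors: 1, 2, 4, 43, 86, 172.
Check each in increasing order: 53^1 ≡ 53;  53^2 ≡ 41;  53^4 ≡ 124;  53^43 ≡ 93;  53^86 ≡ 172;  53^172 ≡ 1.
Smallest exponent giving 1 is 172.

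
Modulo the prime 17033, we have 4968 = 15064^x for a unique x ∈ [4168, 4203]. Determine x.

Compute 15064^4168 mod 17033 = 13341, then multiply by 15064 repeatedly:
  15064^4168=13341  15064^4169=13490  15064^4170=9670  15064^4171=2664  15064^4172=748
  15064^4173=9059  15064^4174=13413  15064^4175=7986  15064^4176=14058  15064^4177=15456
  15064^4178=5107  15064^4179=10820  15064^4180=3703  15064^4181=15950  15064^4182=3302
  15064^4183=4968
Found 4968 at exponent 4183.

4183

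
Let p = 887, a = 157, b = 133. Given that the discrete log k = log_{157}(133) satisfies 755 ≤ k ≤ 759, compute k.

756

Compute 157^755 mod 887 = 837, then multiply by 157 repeatedly:
  157^755=837  157^756=133
Found 133 at exponent 756.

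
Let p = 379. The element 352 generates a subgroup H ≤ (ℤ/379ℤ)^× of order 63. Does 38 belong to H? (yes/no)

38 ∈ ⟨352⟩ iff 38^63 ≡ 1 (mod 379), since |⟨352⟩| = 63.
38^63 mod 379 = 52.
Since 52 ≠ 1, 38 does not lie in the subgroup.

no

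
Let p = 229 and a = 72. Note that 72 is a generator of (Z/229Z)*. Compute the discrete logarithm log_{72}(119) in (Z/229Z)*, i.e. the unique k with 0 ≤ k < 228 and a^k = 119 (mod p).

37

Baby-step giant-step with m = ceil(sqrt(228)) = 16.
Baby table (72^j mod 229 for j=0..15):
  0:1  1:72  2:146  3:207  4:19  5:223  6:26  7:40
  8:132  9:115  10:36  11:73  12:218  13:124  14:226  15:13
Giant step factor: 72^(-16) ≡ 126 (mod 229).
Scan 119·126^i mod 229 for i = 0, 1, …:
  i=0: 119   i=1: 109   i=2: 223
Match at i=2, j=5: k = 2·16 + 5 = 37.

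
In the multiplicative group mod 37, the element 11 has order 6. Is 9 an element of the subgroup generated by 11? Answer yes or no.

9 ∈ ⟨11⟩ iff 9^6 ≡ 1 (mod 37), since |⟨11⟩| = 6.
9^6 mod 37 = 10.
Since 10 ≠ 1, 9 does not lie in the subgroup.

no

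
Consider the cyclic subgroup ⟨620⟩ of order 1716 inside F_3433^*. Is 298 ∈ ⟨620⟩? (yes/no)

yes

298 ∈ ⟨620⟩ iff 298^1716 ≡ 1 (mod 3433), since |⟨620⟩| = 1716.
298^1716 mod 3433 = 1.
Since 1 = 1, 298 lies in the subgroup.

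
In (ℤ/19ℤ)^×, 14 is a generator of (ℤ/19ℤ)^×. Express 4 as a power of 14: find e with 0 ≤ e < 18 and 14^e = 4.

8

Successive powers of 14 modulo 19:
  14^0=1  14^1=14  14^2=6  14^3=8  14^4=17  14^5=10
  14^6=7  14^7=3  14^8=4
So 14^8 ≡ 4 (mod 19), giving e = 8.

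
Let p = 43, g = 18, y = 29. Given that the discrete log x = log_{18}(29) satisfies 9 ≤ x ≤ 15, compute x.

13

Compute 18^9 mod 43 = 32, then multiply by 18 repeatedly:
  18^9=32  18^10=17  18^11=5  18^12=4  18^13=29
Found 29 at exponent 13.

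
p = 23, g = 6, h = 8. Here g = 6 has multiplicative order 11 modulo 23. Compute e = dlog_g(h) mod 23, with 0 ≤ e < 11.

4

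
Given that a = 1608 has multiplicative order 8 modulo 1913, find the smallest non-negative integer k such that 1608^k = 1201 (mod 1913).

2

Successive powers of 1608 modulo 1913:
  1608^0=1  1608^1=1608  1608^2=1201
So 1608^2 ≡ 1201 (mod 1913), giving k = 2.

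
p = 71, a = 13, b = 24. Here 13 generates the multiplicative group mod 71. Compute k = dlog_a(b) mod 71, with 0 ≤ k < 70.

Baby-step giant-step with m = ceil(sqrt(70)) = 9.
Baby table (13^j mod 71 for j=0..8):
  0:1  1:13  2:27  3:67  4:19  5:34  6:16  7:66
  8:6
Giant step factor: 13^(-9) ≡ 61 (mod 71).
Scan 24·61^i mod 71 for i = 0, 1, …:
  i=0: 24   i=1: 44   i=2: 57   i=3: 69
  i=4: 20   i=5: 13
Match at i=5, j=1: k = 5·9 + 1 = 46.

46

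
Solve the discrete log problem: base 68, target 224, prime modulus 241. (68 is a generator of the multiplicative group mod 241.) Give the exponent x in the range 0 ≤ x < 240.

21

Successive powers of 68 modulo 241:
  68^0=1  68^1=68  68^2=45  68^3=168  68^4=97  68^5=89
  68^6=27  68^7=149  68^8=10  68^9=198  68^10=209  68^11=234
  68^12=6  68^13=167  68^14=29  68^15=44  68^16=100  68^17=52
  68^18=162  68^19=171  68^20=60  68^21=224
So 68^21 ≡ 224 (mod 241), giving x = 21.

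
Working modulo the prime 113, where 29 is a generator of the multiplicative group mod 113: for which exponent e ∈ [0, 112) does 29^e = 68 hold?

Baby-step giant-step with m = ceil(sqrt(112)) = 11.
Baby table (29^j mod 113 for j=0..10):
  0:1  1:29  2:50  3:94  4:14  5:67  6:22  7:73
  8:83  9:34  10:82
Giant step factor: 29^(-11) ≡ 68 (mod 113).
Scan 68·68^i mod 113 for i = 0, 1, …:
  i=0: 68   i=1: 104   i=2: 66   i=3: 81
  i=4: 84   i=5: 62   i=6: 35   i=7: 7
  i=8: 24   i=9: 50
Match at i=9, j=2: e = 9·11 + 2 = 101.

101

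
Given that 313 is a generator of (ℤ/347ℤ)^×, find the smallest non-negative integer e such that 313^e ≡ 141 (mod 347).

31

Baby-step giant-step with m = ceil(sqrt(346)) = 19.
Baby table (313^j mod 347 for j=0..18):
  0:1  1:313  2:115  3:254  4:39  5:62  6:321  7:190
  8:133  9:336  10:27  11:123  12:329  13:265  14:12  15:286
  16:339  17:272  18:121
Giant step factor: 313^(-19) ≡ 118 (mod 347).
Scan 141·118^i mod 347 for i = 0, 1, …:
  i=0: 141   i=1: 329
Match at i=1, j=12: e = 1·19 + 12 = 31.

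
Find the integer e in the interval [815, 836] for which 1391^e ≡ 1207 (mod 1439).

834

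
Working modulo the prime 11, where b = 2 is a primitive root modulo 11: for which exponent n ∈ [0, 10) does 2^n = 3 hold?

Successive powers of 2 modulo 11:
  2^0=1  2^1=2  2^2=4  2^3=8  2^4=5  2^5=10
  2^6=9  2^7=7  2^8=3
So 2^8 ≡ 3 (mod 11), giving n = 8.

8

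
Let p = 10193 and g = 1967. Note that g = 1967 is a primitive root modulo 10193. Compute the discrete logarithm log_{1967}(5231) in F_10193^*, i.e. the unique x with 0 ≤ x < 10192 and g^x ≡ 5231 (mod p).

6417

Baby-step giant-step with m = ceil(sqrt(10192)) = 101.
Baby table (1967^j mod 10193 for j=0..100):
  0:1  1:1967  2:5942  3:6736  4:9005  5:7594  6:4653  7:9330
  8:4710  9:9326  10:7035  11:5944  12:477  13:503  14:680  15:2277
  16:4132  17:3823  18:7600  19:6262  20:4210  21:4354  22:2198  23:1634
  24:3283  25:5492  26:8377  27:5671  28:3715  29:9217  30:6685  31:425
  32:149  33:7679  34:8760  35:4750  36:6462  37:83  38:173  39:3922
  40:8666  41:3326  42:8529  43:9058  44:9915  45:3596  46:9583  47:2904
  48:4088  49:9012  50:977  51:5475  52:5517  53:6587  54:1326  55:9027
  56:10096  57:2868  58:4627  59:9153  60:3113  61:7471  62:7344  63:2167
  64:1815  65:2555  66:536  67:4433  68:4696  69:2174  70:5391  71:3377
  72:6916  73:6310  74:6889  75:4166  76:9543  77:5768  78:847  79:4590
  80:7725  81:7505  82:2871  83:335  84:6593  85:2935  86:3907  87:9740
  88:5933  89:9419  90:6492  91:8128  92:5152  93:2142  94:3605  95:6900
  96:5417  97:3554  98:8513  99:8165  100:6580
Giant step factor: 1967^(-101) ≡ 5921 (mod 10193).
Scan 5231·5921^i mod 10193 for i = 0, 1, …:
  i=0: 5231   i=1: 6417   i=2: 5746   i=3: 8025
  i=4: 6452   i=5: 9121   i=6: 2927   i=7: 2667
  i=8: 2350   i=9: 905     …   i=62: 3049
  i=63: 1326
Match at i=63, j=54: x = 63·101 + 54 = 6417.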